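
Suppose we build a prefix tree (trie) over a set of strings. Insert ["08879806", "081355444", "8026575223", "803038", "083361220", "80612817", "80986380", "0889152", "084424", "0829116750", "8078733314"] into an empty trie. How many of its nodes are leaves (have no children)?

A leaf is a node with no children — equivalently, the end of a word that is not a proper prefix of any other stored word.
Those words: "081355444", "0829116750", "083361220", "084424", "08879806", "0889152", "8026575223", "803038", "80612817", "8078733314", "80986380"
Leaf count: 11

11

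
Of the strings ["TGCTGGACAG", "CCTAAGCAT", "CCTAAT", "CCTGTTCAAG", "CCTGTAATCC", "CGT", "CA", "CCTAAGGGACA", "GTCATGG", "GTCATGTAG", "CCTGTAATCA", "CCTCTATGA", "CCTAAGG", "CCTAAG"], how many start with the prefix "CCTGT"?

3

Traverse to the node for "CCTGT", then collect every word in that subtree.
Matches: "CCTGTAATCA", "CCTGTAATCC", "CCTGTTCAAG"
Count: 3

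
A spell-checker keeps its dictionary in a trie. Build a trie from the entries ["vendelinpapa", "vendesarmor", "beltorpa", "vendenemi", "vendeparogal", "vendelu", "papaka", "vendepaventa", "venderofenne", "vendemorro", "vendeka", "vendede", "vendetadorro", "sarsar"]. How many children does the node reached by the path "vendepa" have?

The children of the "vendepa" node are the distinct next characters among strings starting with "vendepa".
Characters that immediately follow "vendepa" among the stored strings: {r, v}.
That node has 2 child edges.

2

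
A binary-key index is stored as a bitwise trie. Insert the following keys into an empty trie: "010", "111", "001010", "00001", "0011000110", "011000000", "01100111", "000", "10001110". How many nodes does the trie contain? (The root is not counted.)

38

Trace insertions, counting only characters that open a new branch:
  "010" → 3 new (0, 1, 0)
  "111" → 3 new (1, 1, 1)
  "001010" → prefix "0" already present; 5 new (0, 1, 0, 1, 0)
  "00001" → prefix "00" already present; 3 new (0, 0, 1)
  "0011000110" → prefix "001" already present; 7 new (1, 0, 0, 0, 1, 1, 0)
  "011000000" → prefix "01" already present; 7 new (1, 0, 0, 0, 0, 0, 0)
  "01100111" → prefix "01100" already present; 3 new (1, 1, 1)
  "000" → prefix "000" already present; 0 new (none)
  "10001110" → prefix "1" already present; 7 new (0, 0, 0, 1, 1, 1, 0)
Total nodes = 3 + 3 + 5 + 3 + 7 + 7 + 3 + 0 + 7 = 38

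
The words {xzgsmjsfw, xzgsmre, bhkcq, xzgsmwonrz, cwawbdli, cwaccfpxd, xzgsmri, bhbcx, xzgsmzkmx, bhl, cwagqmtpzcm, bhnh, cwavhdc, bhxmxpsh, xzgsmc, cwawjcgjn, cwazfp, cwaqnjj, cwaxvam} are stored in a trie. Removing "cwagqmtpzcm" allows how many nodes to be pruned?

After clearing the end-marker at "cwagqmtpzcm", prune upward until reaching a node still needed by another word.
The suffix "gqmtpzcm" (8 nodes) is used only by "cwagqmtpzcm"; the node for "cwa" still has the child "w", so pruning stops there.
Nodes removed: 8

8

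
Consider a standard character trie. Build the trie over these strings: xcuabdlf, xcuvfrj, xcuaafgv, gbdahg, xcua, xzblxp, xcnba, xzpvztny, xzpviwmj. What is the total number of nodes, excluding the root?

Count nodes per top-level branch (shared prefixes stored once):
  'g'-branch (gbdahg): 6 nodes
  'x'-branch (xcnba, xcua, xcuaafgv, xcuabdlf, xcuvfrj, xzblxp, xzpviwmj, xzpvztny): 34 nodes
Sum: 40

40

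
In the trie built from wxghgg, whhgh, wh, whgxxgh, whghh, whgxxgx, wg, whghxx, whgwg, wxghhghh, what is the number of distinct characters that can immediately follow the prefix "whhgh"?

0

Walk "whhgh" from the root, arriving at one node.
No stored string extends past "whhgh".
That node has 0 child edges.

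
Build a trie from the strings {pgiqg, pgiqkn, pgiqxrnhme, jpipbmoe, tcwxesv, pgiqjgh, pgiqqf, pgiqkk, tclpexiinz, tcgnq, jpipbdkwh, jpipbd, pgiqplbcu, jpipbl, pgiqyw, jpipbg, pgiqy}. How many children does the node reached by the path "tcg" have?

1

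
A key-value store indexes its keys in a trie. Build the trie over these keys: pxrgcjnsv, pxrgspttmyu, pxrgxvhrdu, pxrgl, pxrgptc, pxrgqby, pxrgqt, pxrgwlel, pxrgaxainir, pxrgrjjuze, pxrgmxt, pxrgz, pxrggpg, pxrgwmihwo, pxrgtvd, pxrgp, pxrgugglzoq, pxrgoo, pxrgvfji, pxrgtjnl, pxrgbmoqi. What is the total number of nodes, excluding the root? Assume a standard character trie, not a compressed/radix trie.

Trace insertions, counting only characters that open a new branch:
  "pxrgcjnsv" → 9 new (p, x, r, g, c, j, n, s, v)
  "pxrgspttmyu" → prefix "pxrg" already present; 7 new (s, p, t, t, m, y, u)
  "pxrgxvhrdu" → prefix "pxrg" already present; 6 new (x, v, h, r, d, u)
  "pxrgl" → prefix "pxrg" already present; 1 new (l)
  "pxrgptc" → prefix "pxrg" already present; 3 new (p, t, c)
  "pxrgqby" → prefix "pxrg" already present; 3 new (q, b, y)
  "pxrgqt" → prefix "pxrgq" already present; 1 new (t)
  "pxrgwlel" → prefix "pxrg" already present; 4 new (w, l, e, l)
  "pxrgaxainir" → prefix "pxrg" already present; 7 new (a, x, a, i, n, i, r)
  "pxrgrjjuze" → prefix "pxrg" already present; 6 new (r, j, j, u, z, e)
  "pxrgmxt" → prefix "pxrg" already present; 3 new (m, x, t)
  "pxrgz" → prefix "pxrg" already present; 1 new (z)
  "pxrggpg" → prefix "pxrg" already present; 3 new (g, p, g)
  "pxrgwmihwo" → prefix "pxrgw" already present; 5 new (m, i, h, w, o)
  "pxrgtvd" → prefix "pxrg" already present; 3 new (t, v, d)
  "pxrgp" → prefix "pxrgp" already present; 0 new (none)
  "pxrgugglzoq" → prefix "pxrg" already present; 7 new (u, g, g, l, z, o, q)
  "pxrgoo" → prefix "pxrg" already present; 2 new (o, o)
  "pxrgvfji" → prefix "pxrg" already present; 4 new (v, f, j, i)
  "pxrgtjnl" → prefix "pxrgt" already present; 3 new (j, n, l)
  "pxrgbmoqi" → prefix "pxrg" already present; 5 new (b, m, o, q, i)
Total nodes = 9 + 7 + 6 + 1 + 3 + 3 + 1 + 4 + 7 + 6 + 3 + 1 + 3 + 5 + 3 + 0 + 7 + 2 + 4 + 3 + 5 = 83

83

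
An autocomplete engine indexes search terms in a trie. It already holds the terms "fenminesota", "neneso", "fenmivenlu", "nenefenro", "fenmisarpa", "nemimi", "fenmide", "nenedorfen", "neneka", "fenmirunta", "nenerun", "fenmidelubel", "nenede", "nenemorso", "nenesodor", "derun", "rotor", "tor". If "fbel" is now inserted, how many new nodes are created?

"f" is already a path in the trie; the remaining "bel" must be added.
So 4 − 1 = 3 new nodes.

3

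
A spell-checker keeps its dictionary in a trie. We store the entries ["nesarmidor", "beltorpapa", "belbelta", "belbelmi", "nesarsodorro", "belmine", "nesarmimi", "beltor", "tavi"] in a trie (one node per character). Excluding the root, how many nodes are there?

Trace insertions, counting only characters that open a new branch:
  "nesarmidor" → 10 new (n, e, s, a, r, m, i, d, o, r)
  "beltorpapa" → 10 new (b, e, l, t, o, r, p, a, p, a)
  "belbelta" → prefix "bel" already present; 5 new (b, e, l, t, a)
  "belbelmi" → prefix "belbel" already present; 2 new (m, i)
  "nesarsodorro" → prefix "nesar" already present; 7 new (s, o, d, o, r, r, o)
  "belmine" → prefix "bel" already present; 4 new (m, i, n, e)
  "nesarmimi" → prefix "nesarmi" already present; 2 new (m, i)
  "beltor" → prefix "beltor" already present; 0 new (none)
  "tavi" → 4 new (t, a, v, i)
Total nodes = 10 + 10 + 5 + 2 + 7 + 4 + 2 + 0 + 4 = 44

44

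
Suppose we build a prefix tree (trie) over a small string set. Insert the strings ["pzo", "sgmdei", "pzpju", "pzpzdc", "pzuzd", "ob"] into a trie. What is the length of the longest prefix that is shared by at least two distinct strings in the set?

The deepest shared node is where two words last agree before diverging.
"pzpju" and "pzpzdc" agree on "pzp" (3 characters) before diverging; nothing deeper is shared.
Longest shared-prefix length: 3

3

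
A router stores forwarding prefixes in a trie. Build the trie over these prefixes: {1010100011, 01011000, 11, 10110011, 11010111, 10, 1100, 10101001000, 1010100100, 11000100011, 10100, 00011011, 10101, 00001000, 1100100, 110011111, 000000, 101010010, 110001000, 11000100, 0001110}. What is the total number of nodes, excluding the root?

66

Trace insertions, counting only characters that open a new branch:
  "1010100011" → 10 new (1, 0, 1, 0, 1, 0, 0, 0, 1, 1)
  "01011000" → 8 new (0, 1, 0, 1, 1, 0, 0, 0)
  "11" → prefix "1" already present; 1 new (1)
  "10110011" → prefix "101" already present; 5 new (1, 0, 0, 1, 1)
  "11010111" → prefix "11" already present; 6 new (0, 1, 0, 1, 1, 1)
  "10" → prefix "10" already present; 0 new (none)
  "1100" → prefix "110" already present; 1 new (0)
  "10101001000" → prefix "1010100" already present; 4 new (1, 0, 0, 0)
  "1010100100" → prefix "1010100100" already present; 0 new (none)
  "11000100011" → prefix "1100" already present; 7 new (0, 1, 0, 0, 0, 1, 1)
  "10100" → prefix "1010" already present; 1 new (0)
  "00011011" → prefix "0" already present; 7 new (0, 0, 1, 1, 0, 1, 1)
  "10101" → prefix "10101" already present; 0 new (none)
  "00001000" → prefix "000" already present; 5 new (0, 1, 0, 0, 0)
  "1100100" → prefix "1100" already present; 3 new (1, 0, 0)
  "110011111" → prefix "11001" already present; 4 new (1, 1, 1, 1)
  "000000" → prefix "0000" already present; 2 new (0, 0)
  "101010010" → prefix "101010010" already present; 0 new (none)
  "110001000" → prefix "110001000" already present; 0 new (none)
  "11000100" → prefix "11000100" already present; 0 new (none)
  "0001110" → prefix "00011" already present; 2 new (1, 0)
Total nodes = 10 + 8 + 1 + 5 + 6 + 0 + 1 + 4 + 0 + 7 + 1 + 7 + 0 + 5 + 3 + 4 + 2 + 0 + 0 + 0 + 2 = 66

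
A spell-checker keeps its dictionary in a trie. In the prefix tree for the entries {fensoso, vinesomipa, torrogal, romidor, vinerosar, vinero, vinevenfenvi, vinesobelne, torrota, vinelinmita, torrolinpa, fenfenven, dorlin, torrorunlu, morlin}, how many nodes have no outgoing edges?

Leaves are exactly the stored words that no other stored word extends.
Those words: "dorlin", "fenfenven", "fensoso", "morlin", "romidor", "torrogal", "torrolinpa", "torrorunlu", "torrota", "vinelinmita", "vinerosar", "vinesobelne", "vinesomipa", "vinevenfenvi"
Leaf count: 14

14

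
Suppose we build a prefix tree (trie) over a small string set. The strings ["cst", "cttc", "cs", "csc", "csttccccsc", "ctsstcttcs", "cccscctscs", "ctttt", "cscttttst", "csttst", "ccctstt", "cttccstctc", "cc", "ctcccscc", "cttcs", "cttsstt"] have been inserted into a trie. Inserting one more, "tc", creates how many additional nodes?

2

No existing word starts with "t", so every character of "tc" needs a new node.
2 − 0 = 2 new nodes.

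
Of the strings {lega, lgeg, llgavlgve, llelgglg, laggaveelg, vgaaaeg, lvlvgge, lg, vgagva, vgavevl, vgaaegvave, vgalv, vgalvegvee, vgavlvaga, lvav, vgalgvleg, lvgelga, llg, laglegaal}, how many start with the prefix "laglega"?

1

Filter for entries beginning with "laglega":
Words under "laglega": laglegaal
Count: 1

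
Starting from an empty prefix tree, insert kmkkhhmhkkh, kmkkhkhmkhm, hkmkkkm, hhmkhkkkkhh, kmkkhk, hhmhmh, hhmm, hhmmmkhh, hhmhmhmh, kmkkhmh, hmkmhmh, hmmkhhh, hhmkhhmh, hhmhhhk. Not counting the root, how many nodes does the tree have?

63

Count nodes per top-level branch (shared prefixes stored once):
  'h'-branch (hhmhhhk, hhmhmh, hhmhmhmh, hhmkhhmh, hhmkhkkkkhh, hhmm, hhmmmkhh, hkmkkkm, hmkmhmh, hmmkhhh): 44 nodes
  'k'-branch (kmkkhhmhkkh, kmkkhk, kmkkhkhmkhm, kmkkhmh): 19 nodes
Sum: 63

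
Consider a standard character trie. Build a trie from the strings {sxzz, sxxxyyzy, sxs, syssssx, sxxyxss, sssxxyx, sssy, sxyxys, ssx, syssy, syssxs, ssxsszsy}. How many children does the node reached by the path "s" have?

3

Follow the path "s" to its node, then look at its outgoing edges.
Distinct next characters after "s": s, x, y.
That node has 3 child edges.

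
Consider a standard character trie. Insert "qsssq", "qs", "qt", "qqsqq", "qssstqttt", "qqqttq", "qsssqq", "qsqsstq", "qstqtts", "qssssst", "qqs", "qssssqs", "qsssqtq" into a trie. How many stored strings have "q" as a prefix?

13

Traverse to the node for "q", then collect every word in that subtree.
Matches: "qqqttq", "qqs", "qqsqq", "qs", "qsqsstq", "qsssq", "qsssqq", "qsssqtq", "qssssqs", "qssssst", "qssstqttt", "qstqtts", "qt"
Count: 13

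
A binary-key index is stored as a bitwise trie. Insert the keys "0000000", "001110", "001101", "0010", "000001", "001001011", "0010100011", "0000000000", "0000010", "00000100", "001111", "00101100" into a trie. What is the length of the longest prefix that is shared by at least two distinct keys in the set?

7

Equivalently: take the maximum, over all pairs, of their longest common prefix length.
"0000000" and "0000000000" agree on "0000000" (7 characters) before diverging; nothing deeper is shared.
Longest shared-prefix length: 7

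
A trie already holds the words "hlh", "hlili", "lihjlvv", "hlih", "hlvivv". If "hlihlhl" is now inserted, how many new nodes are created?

3

Walking "hlihlhl" from the root, the first 4 characters ("hlih") follow existing edges; "l" is the first miss.
New nodes needed: |"hlihlhl"| − 4 = 7 − 4 = 3.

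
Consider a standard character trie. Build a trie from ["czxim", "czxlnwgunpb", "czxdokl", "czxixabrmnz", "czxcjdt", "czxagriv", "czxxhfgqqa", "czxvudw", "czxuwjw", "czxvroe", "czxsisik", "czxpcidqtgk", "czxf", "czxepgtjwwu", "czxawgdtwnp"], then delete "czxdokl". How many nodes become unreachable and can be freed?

4

After clearing the end-marker at "czxdokl", prune upward until reaching a node still needed by another word.
The suffix "dokl" (4 nodes) is used only by "czxdokl"; the node for "czx" still has the child "i", so pruning stops there.
Nodes removed: 4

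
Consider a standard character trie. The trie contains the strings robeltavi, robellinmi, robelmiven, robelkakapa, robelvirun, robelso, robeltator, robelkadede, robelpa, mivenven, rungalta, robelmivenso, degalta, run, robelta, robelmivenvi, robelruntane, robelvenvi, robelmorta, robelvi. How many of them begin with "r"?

Filter for entries beginning with "r":
Words under "r": robelkadede, robelkakapa, robellinmi, robelmiven, robelmivenso, robelmivenvi, robelmorta, robelpa, robelruntane, robelso, robelta, robeltator, robeltavi, robelvenvi, robelvi, robelvirun, run, rungalta
Count: 18

18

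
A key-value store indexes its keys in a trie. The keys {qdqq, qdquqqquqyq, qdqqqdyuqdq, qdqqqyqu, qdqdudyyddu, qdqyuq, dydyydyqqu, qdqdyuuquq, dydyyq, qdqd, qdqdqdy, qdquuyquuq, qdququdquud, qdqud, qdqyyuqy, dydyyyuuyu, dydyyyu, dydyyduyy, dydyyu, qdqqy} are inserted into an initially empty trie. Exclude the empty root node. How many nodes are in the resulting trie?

80

Trace insertions, counting only characters that open a new branch:
  "qdqq" → 4 new (q, d, q, q)
  "qdquqqquqyq" → prefix "qdq" already present; 8 new (u, q, q, q, u, q, y, q)
  "qdqqqdyuqdq" → prefix "qdqq" already present; 7 new (q, d, y, u, q, d, q)
  "qdqqqyqu" → prefix "qdqqq" already present; 3 new (y, q, u)
  "qdqdudyyddu" → prefix "qdq" already present; 8 new (d, u, d, y, y, d, d, u)
  "qdqyuq" → prefix "qdq" already present; 3 new (y, u, q)
  "dydyydyqqu" → 10 new (d, y, d, y, y, d, y, q, q, u)
  "qdqdyuuquq" → prefix "qdqd" already present; 6 new (y, u, u, q, u, q)
  "dydyyq" → prefix "dydyy" already present; 1 new (q)
  "qdqd" → prefix "qdqd" already present; 0 new (none)
  "qdqdqdy" → prefix "qdqd" already present; 3 new (q, d, y)
  "qdquuyquuq" → prefix "qdqu" already present; 6 new (u, y, q, u, u, q)
  "qdququdquud" → prefix "qdquq" already present; 6 new (u, d, q, u, u, d)
  "qdqud" → prefix "qdqu" already present; 1 new (d)
  "qdqyyuqy" → prefix "qdqy" already present; 4 new (y, u, q, y)
  "dydyyyuuyu" → prefix "dydyy" already present; 5 new (y, u, u, y, u)
  "dydyyyu" → prefix "dydyyyu" already present; 0 new (none)
  "dydyyduyy" → prefix "dydyyd" already present; 3 new (u, y, y)
  "dydyyu" → prefix "dydyy" already present; 1 new (u)
  "qdqqy" → prefix "qdqq" already present; 1 new (y)
Total nodes = 4 + 8 + 7 + 3 + 8 + 3 + 10 + 6 + 1 + 0 + 3 + 6 + 6 + 1 + 4 + 5 + 0 + 3 + 1 + 1 = 80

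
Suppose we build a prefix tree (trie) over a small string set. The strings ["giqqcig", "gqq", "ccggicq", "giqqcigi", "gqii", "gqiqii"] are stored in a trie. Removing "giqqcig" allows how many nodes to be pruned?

0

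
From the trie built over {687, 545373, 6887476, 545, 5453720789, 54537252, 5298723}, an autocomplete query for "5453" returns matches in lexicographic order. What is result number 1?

5453720789

Words with prefix "5453", in lexicographic order: "5453720789", "54537252", "545373"
The 1st is 5453720789.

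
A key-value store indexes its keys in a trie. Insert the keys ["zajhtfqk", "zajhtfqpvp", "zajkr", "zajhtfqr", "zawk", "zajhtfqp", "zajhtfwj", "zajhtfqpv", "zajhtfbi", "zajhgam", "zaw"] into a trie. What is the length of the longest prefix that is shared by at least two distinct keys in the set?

9

Equivalently: take the maximum, over all pairs, of their longest common prefix length.
e.g. "zajhtfqpv" and "zajhtfqpvp" share the prefix "zajhtfqpv" of length 9; no pair shares a longer one.
Longest shared-prefix length: 9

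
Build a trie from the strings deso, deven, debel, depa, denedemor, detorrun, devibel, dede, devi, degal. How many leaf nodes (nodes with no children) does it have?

Leaves are exactly the stored words that no other stored word extends.
Those words: "debel", "dede", "degal", "denedemor", "depa", "deso", "detorrun", "deven", "devibel"
Leaf count: 9

9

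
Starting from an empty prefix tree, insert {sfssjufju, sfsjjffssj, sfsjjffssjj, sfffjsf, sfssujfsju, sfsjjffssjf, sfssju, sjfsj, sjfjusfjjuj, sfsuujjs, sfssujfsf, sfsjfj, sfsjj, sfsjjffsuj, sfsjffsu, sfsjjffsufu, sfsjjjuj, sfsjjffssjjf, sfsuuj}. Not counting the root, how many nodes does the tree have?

Count nodes per top-level branch (shared prefixes stored once):
  's'-branch (sfffjsf, sfsjffsu, sfsjfj, sfsjj, sfsjjffssj, sfsjjffssjf, sfsjjffssjj, sfsjjffssjjf, sfsjjffsufu, sfsjjffsuj, sfsjjjuj, sfssju, sfssjufju, sfssujfsf, sfssujfsju, sfsuuj, sfsuujjs, sjfjusfjjuj, sjfsj): 60 nodes
Sum: 60

60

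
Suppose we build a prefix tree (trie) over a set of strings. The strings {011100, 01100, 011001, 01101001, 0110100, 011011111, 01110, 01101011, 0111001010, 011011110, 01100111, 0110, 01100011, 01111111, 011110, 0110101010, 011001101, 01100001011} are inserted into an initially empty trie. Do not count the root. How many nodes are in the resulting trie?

Trace insertions, counting only characters that open a new branch:
  "011100" → 6 new (0, 1, 1, 1, 0, 0)
  "01100" → prefix "011" already present; 2 new (0, 0)
  "011001" → prefix "01100" already present; 1 new (1)
  "01101001" → prefix "0110" already present; 4 new (1, 0, 0, 1)
  "0110100" → prefix "0110100" already present; 0 new (none)
  "011011111" → prefix "01101" already present; 4 new (1, 1, 1, 1)
  "01110" → prefix "01110" already present; 0 new (none)
  "01101011" → prefix "011010" already present; 2 new (1, 1)
  "0111001010" → prefix "011100" already present; 4 new (1, 0, 1, 0)
  "011011110" → prefix "01101111" already present; 1 new (0)
  "01100111" → prefix "011001" already present; 2 new (1, 1)
  "0110" → prefix "0110" already present; 0 new (none)
  "01100011" → prefix "01100" already present; 3 new (0, 1, 1)
  "01111111" → prefix "0111" already present; 4 new (1, 1, 1, 1)
  "011110" → prefix "01111" already present; 1 new (0)
  "0110101010" → prefix "0110101" already present; 3 new (0, 1, 0)
  "011001101" → prefix "0110011" already present; 2 new (0, 1)
  "01100001011" → prefix "011000" already present; 5 new (0, 1, 0, 1, 1)
Total nodes = 6 + 2 + 1 + 4 + 0 + 4 + 0 + 2 + 4 + 1 + 2 + 0 + 3 + 4 + 1 + 3 + 2 + 5 = 44

44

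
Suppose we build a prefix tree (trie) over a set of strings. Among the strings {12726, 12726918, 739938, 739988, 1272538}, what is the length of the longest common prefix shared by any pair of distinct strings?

Equivalently: take the maximum, over all pairs, of their longest common prefix length.
"12726" and "12726918" agree on "12726" (5 characters) before diverging; nothing deeper is shared.
Longest shared-prefix length: 5

5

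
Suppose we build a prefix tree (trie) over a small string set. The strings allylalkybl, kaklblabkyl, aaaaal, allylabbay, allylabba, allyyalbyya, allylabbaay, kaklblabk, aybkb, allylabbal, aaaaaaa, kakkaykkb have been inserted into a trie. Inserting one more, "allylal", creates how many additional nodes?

"allylal" is already a full path in the trie; only an end-marker is added.
No new nodes are needed: 0.

0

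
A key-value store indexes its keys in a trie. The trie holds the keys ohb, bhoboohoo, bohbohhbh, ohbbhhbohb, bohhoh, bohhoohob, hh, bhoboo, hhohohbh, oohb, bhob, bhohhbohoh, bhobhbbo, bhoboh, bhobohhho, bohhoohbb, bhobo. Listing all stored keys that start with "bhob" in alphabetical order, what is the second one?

DFS of the "bhob" subtree visits, in order: "bhob", "bhobhbbo", "bhobo", "bhoboh", "bhobohhho", "bhoboo", "bhoboohoo"
Position 2: bhobhbbo

bhobhbbo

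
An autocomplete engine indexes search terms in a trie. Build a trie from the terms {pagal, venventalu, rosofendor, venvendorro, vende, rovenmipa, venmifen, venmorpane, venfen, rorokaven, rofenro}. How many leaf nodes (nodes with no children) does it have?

11

Leaves are exactly the stored words that no other stored word extends.
Those words: "pagal", "rofenro", "rorokaven", "rosofendor", "rovenmipa", "vende", "venfen", "venmifen", "venmorpane", "venvendorro", "venventalu"
Leaf count: 11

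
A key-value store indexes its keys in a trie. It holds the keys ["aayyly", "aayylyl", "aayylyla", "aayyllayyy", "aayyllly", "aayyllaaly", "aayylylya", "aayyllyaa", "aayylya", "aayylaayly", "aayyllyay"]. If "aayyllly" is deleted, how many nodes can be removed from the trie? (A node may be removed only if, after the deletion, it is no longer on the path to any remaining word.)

A node on "aayyllly"'s path can go only if nothing else ends at it or branches off below it.
The suffix "ly" (2 nodes) is used only by "aayyllly"; the node for "aayyll" still has the child "a", so pruning stops there.
Nodes removed: 2

2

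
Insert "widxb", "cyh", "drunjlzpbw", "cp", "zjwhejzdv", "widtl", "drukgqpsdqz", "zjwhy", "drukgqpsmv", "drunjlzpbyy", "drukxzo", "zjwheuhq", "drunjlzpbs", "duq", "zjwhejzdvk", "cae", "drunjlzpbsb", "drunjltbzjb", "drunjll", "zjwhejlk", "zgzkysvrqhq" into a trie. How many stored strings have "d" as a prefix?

Walk to "d"; the words in its subtree are exactly those with that prefix.
Words under "d": drukgqpsdqz, drukgqpsmv, drukxzo, drunjll, drunjltbzjb, drunjlzpbs, drunjlzpbsb, drunjlzpbw, drunjlzpbyy, duq
Count: 10

10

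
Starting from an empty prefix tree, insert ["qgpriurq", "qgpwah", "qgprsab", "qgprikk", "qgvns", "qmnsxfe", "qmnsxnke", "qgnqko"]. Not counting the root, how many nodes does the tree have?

32

Count nodes per top-level branch (shared prefixes stored once):
  'q'-branch (qgnqko, qgprikk, qgpriurq, qgprsab, qgpwah, qgvns, qmnsxfe, qmnsxnke): 32 nodes
Sum: 32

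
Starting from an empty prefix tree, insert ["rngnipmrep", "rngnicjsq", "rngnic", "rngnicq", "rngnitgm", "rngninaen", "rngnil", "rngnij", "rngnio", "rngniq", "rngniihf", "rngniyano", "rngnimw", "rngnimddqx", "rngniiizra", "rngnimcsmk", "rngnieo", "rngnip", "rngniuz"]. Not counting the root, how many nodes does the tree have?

51

Trace insertions, counting only characters that open a new branch:
  "rngnipmrep" → 10 new (r, n, g, n, i, p, m, r, e, p)
  "rngnicjsq" → prefix "rngni" already present; 4 new (c, j, s, q)
  "rngnic" → prefix "rngnic" already present; 0 new (none)
  "rngnicq" → prefix "rngnic" already present; 1 new (q)
  "rngnitgm" → prefix "rngni" already present; 3 new (t, g, m)
  "rngninaen" → prefix "rngni" already present; 4 new (n, a, e, n)
  "rngnil" → prefix "rngni" already present; 1 new (l)
  "rngnij" → prefix "rngni" already present; 1 new (j)
  "rngnio" → prefix "rngni" already present; 1 new (o)
  "rngniq" → prefix "rngni" already present; 1 new (q)
  "rngniihf" → prefix "rngni" already present; 3 new (i, h, f)
  "rngniyano" → prefix "rngni" already present; 4 new (y, a, n, o)
  "rngnimw" → prefix "rngni" already present; 2 new (m, w)
  "rngnimddqx" → prefix "rngnim" already present; 4 new (d, d, q, x)
  "rngniiizra" → prefix "rngnii" already present; 4 new (i, z, r, a)
  "rngnimcsmk" → prefix "rngnim" already present; 4 new (c, s, m, k)
  "rngnieo" → prefix "rngni" already present; 2 new (e, o)
  "rngnip" → prefix "rngnip" already present; 0 new (none)
  "rngniuz" → prefix "rngni" already present; 2 new (u, z)
Total nodes = 10 + 4 + 0 + 1 + 3 + 4 + 1 + 1 + 1 + 1 + 3 + 4 + 2 + 4 + 4 + 4 + 2 + 0 + 2 = 51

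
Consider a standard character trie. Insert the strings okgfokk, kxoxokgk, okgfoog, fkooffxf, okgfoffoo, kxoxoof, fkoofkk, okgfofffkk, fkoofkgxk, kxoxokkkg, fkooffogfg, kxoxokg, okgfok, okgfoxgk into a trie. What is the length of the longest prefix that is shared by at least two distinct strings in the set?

7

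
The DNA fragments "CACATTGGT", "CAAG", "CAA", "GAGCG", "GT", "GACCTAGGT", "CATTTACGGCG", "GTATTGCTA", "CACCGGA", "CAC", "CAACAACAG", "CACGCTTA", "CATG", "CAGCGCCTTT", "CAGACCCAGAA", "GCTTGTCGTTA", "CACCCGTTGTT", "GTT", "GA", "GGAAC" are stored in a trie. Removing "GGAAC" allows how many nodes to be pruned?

Walk "GGAAC" from the leaf back toward the root, removing each node that no remaining word uses.
The suffix "GAAC" (4 nodes) is used only by "GGAAC"; the node for "G" still has the child "A", so pruning stops there.
Nodes removed: 4

4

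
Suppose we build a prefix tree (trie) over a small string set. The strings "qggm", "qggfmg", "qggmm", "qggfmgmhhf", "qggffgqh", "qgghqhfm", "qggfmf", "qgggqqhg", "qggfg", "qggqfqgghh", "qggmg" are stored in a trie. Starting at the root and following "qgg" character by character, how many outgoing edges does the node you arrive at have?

Follow the path "qgg" to its node, then look at its outgoing edges.
Characters that immediately follow "qgg" among the stored strings: {f, g, h, m, q}.
That node has 5 child edges.

5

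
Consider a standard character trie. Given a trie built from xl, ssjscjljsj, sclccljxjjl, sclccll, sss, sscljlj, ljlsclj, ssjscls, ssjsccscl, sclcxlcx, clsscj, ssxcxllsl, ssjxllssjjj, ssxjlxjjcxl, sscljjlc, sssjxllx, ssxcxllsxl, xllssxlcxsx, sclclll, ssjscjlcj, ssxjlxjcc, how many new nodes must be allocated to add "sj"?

1

"s" is already a path in the trie; the remaining "j" must be added.
So 2 − 1 = 1 new nodes.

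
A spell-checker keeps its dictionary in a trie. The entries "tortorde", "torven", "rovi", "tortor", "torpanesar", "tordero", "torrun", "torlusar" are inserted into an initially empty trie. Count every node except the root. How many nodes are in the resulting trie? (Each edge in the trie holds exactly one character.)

Trie structure (* marks end of a word):
(root)
├─ r
│  └─ o
│     └─ v
│        └─ i *
└─ t
   └─ o
      └─ r
         ├─ d
         │  └─ e
         │     └─ r
         │        └─ o *
         ├─ l
         │  └─ u
         │     └─ s
         │        └─ a
         │           └─ r *
         ├─ p
         │  └─ a
         │     └─ n
         │        └─ e
         │           └─ s
         │              └─ a
         │                 └─ r *
         ├─ r
         │  └─ u
         │     └─ n *
         ├─ t
         │  └─ o
         │     └─ r *
         │        └─ d
         │           └─ e *
         └─ v
            └─ e
               └─ n *
Counting every labelled node above: 34.

34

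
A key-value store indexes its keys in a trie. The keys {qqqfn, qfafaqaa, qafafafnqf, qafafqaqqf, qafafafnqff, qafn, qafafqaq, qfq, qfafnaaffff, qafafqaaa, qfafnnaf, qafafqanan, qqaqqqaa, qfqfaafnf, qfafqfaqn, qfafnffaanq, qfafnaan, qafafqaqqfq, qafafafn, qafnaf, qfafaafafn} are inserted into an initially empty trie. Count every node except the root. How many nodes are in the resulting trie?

For each word, the new-node count is its length minus the longest prefix already in the trie:
  "qqqfn" → 5 new (q, q, q, f, n)
  "qfafaqaa" → prefix "q" already present; 7 new (f, a, f, a, q, a, a)
  "qafafafnqf" → prefix "q" already present; 9 new (a, f, a, f, a, f, n, q, f)
  "qafafqaqqf" → prefix "qafaf" already present; 5 new (q, a, q, q, f)
  "qafafafnqff" → prefix "qafafafnqf" already present; 1 new (f)
  "qafn" → prefix "qaf" already present; 1 new (n)
  "qafafqaq" → prefix "qafafqaq" already present; 0 new (none)
  "qfq" → prefix "qf" already present; 1 new (q)
  "qfafnaaffff" → prefix "qfaf" already present; 7 new (n, a, a, f, f, f, f)
  "qafafqaaa" → prefix "qafafqa" already present; 2 new (a, a)
  "qfafnnaf" → prefix "qfafn" already present; 3 new (n, a, f)
  "qafafqanan" → prefix "qafafqa" already present; 3 new (n, a, n)
  "qqaqqqaa" → prefix "qq" already present; 6 new (a, q, q, q, a, a)
  "qfqfaafnf" → prefix "qfq" already present; 6 new (f, a, a, f, n, f)
  "qfafqfaqn" → prefix "qfaf" already present; 5 new (q, f, a, q, n)
  "qfafnffaanq" → prefix "qfafn" already present; 6 new (f, f, a, a, n, q)
  "qfafnaan" → prefix "qfafnaa" already present; 1 new (n)
  "qafafqaqqfq" → prefix "qafafqaqqf" already present; 1 new (q)
  "qafafafn" → prefix "qafafafn" already present; 0 new (none)
  "qafnaf" → prefix "qafn" already present; 2 new (a, f)
  "qfafaafafn" → prefix "qfafa" already present; 5 new (a, f, a, f, n)
Total nodes = 5 + 7 + 9 + 5 + 1 + 1 + 0 + 1 + 7 + 2 + 3 + 3 + 6 + 6 + 5 + 6 + 1 + 1 + 0 + 2 + 5 = 76

76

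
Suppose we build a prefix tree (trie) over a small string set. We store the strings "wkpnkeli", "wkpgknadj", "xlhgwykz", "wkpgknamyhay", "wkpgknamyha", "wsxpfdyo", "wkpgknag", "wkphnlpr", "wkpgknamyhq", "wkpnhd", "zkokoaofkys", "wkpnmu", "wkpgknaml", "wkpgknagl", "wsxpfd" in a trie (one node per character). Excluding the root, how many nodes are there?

Count nodes per top-level branch (shared prefixes stored once):
  'w'-branch (wkpgknadj, wkpgknag, wkpgknagl, wkpgknaml, wkpgknamyha, wkpgknamyhay, wkpgknamyhq, wkphnlpr, wkpnhd, wkpnkeli, wkpnmu, wsxpfd, wsxpfdyo): 39 nodes
  'x'-branch (xlhgwykz): 8 nodes
  'z'-branch (zkokoaofkys): 11 nodes
Sum: 58

58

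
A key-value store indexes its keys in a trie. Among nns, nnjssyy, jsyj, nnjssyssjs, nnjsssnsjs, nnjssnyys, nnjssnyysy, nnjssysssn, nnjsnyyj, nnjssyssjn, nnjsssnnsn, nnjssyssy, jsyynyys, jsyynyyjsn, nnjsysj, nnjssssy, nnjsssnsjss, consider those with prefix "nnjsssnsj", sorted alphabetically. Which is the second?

Filter for "nnjsssnsj…" and sort: "nnjsssnsjs", "nnjsssnsjss"
The 2nd is nnjsssnsjss.

nnjsssnsjss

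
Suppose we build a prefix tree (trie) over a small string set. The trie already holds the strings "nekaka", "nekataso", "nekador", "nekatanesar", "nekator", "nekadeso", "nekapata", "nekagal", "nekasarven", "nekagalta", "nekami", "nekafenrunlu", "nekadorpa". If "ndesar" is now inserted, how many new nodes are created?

Walking "ndesar" from the root, the first 1 characters ("n") follow existing edges; "d" is the first miss.
New nodes needed: |"ndesar"| − 1 = 6 − 1 = 5.

5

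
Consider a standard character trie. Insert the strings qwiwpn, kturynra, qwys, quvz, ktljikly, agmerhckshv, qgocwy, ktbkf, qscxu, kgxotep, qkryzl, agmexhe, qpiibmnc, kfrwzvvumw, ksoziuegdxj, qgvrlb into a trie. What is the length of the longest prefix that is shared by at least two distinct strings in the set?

4

Equivalently: take the maximum, over all pairs, of their longest common prefix length.
e.g. "agmerhckshv" and "agmexhe" share the prefix "agme" of length 4; no pair shares a longer one.
Longest shared-prefix length: 4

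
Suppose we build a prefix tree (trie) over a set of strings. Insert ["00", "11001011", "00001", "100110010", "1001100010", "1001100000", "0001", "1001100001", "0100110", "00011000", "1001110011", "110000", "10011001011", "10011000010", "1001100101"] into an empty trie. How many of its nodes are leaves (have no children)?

10

A leaf is a node with no children — equivalently, the end of a word that is not a proper prefix of any other stored word.
Those words: "00001", "00011000", "0100110", "1001100000", "10011000010", "1001100010", "10011001011", "1001110011", "110000", "11001011"
Leaf count: 10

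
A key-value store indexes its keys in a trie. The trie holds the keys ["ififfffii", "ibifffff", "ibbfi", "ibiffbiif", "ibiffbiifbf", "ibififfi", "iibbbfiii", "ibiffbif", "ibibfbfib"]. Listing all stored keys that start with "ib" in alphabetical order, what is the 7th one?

Words with prefix "ib", in lexicographic order: "ibbfi", "ibibfbfib", "ibiffbif", "ibiffbiif", "ibiffbiifbf", "ibifffff", "ibififfi"
Position 7: ibififfi

ibififfi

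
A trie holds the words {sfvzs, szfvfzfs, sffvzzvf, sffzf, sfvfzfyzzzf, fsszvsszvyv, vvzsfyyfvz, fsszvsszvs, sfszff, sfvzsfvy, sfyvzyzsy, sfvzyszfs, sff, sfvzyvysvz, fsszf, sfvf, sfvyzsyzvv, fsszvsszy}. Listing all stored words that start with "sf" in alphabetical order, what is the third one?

Words with prefix "sf", in lexicographic order: "sff", "sffvzzvf", "sffzf", "sfszff", "sfvf", "sfvfzfyzzzf", "sfvyzsyzvv", "sfvzs", "sfvzsfvy", "sfvzyszfs", "sfvzyvysvz", "sfyvzyzsy"
Position 3: sffzf

sffzf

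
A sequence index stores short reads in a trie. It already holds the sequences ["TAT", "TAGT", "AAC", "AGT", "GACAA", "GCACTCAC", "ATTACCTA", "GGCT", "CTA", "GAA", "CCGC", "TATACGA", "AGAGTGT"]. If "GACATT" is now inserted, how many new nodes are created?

The longest prefix of "GACATT" already in the trie is "GACA" (length 4).
New nodes needed: |"GACATT"| − 4 = 6 − 4 = 2.

2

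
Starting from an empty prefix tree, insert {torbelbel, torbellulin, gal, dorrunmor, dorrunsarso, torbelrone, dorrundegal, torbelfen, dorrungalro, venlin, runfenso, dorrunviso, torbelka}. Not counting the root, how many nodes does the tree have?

For each word, the new-node count is its length minus the longest prefix already in the trie:
  "torbelbel" → 9 new (t, o, r, b, e, l, b, e, l)
  "torbellulin" → prefix "torbel" already present; 5 new (l, u, l, i, n)
  "gal" → 3 new (g, a, l)
  "dorrunmor" → 9 new (d, o, r, r, u, n, m, o, r)
  "dorrunsarso" → prefix "dorrun" already present; 5 new (s, a, r, s, o)
  "torbelrone" → prefix "torbel" already present; 4 new (r, o, n, e)
  "dorrundegal" → prefix "dorrun" already present; 5 new (d, e, g, a, l)
  "torbelfen" → prefix "torbel" already present; 3 new (f, e, n)
  "dorrungalro" → prefix "dorrun" already present; 5 new (g, a, l, r, o)
  "venlin" → 6 new (v, e, n, l, i, n)
  "runfenso" → 8 new (r, u, n, f, e, n, s, o)
  "dorrunviso" → prefix "dorrun" already present; 4 new (v, i, s, o)
  "torbelka" → prefix "torbel" already present; 2 new (k, a)
Total nodes = 9 + 5 + 3 + 9 + 5 + 4 + 5 + 3 + 5 + 6 + 8 + 4 + 2 = 68

68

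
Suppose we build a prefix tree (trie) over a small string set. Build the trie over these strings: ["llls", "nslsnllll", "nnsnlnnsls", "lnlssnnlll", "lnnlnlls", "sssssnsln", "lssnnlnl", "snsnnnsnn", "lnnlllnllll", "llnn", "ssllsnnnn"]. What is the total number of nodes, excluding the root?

77

For each word, the new-node count is its length minus the longest prefix already in the trie:
  "llls" → 4 new (l, l, l, s)
  "nslsnllll" → 9 new (n, s, l, s, n, l, l, l, l)
  "nnsnlnnsls" → prefix "n" already present; 9 new (n, s, n, l, n, n, s, l, s)
  "lnlssnnlll" → prefix "l" already present; 9 new (n, l, s, s, n, n, l, l, l)
  "lnnlnlls" → prefix "ln" already present; 6 new (n, l, n, l, l, s)
  "sssssnsln" → 9 new (s, s, s, s, s, n, s, l, n)
  "lssnnlnl" → prefix "l" already present; 7 new (s, s, n, n, l, n, l)
  "snsnnnsnn" → prefix "s" already present; 8 new (n, s, n, n, n, s, n, n)
  "lnnlllnllll" → prefix "lnnl" already present; 7 new (l, l, n, l, l, l, l)
  "llnn" → prefix "ll" already present; 2 new (n, n)
  "ssllsnnnn" → prefix "ss" already present; 7 new (l, l, s, n, n, n, n)
Total nodes = 4 + 9 + 9 + 9 + 6 + 9 + 7 + 8 + 7 + 2 + 7 = 77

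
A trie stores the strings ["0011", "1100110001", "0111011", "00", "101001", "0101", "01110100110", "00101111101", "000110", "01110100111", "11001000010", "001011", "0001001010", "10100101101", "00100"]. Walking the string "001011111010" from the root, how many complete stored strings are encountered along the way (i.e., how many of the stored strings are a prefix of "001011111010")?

Traverse "001011111010" character by character; count nodes along the way that are marked as word ends.
Prefixes of the query that are stored words: "00", "001011", "00101111101"
Count: 3

3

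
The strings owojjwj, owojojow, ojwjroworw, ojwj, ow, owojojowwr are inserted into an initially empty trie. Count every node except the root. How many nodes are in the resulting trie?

22

Count nodes per top-level branch (shared prefixes stored once):
  'o'-branch (ojwj, ojwjroworw, ow, owojjwj, owojojow, owojojowwr): 22 nodes
Sum: 22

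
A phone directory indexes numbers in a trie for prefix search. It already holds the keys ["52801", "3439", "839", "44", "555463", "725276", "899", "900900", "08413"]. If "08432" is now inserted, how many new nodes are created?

"084" is already a path in the trie; the remaining "32" must be added.
Each of the 2 remaining characters creates one node.

2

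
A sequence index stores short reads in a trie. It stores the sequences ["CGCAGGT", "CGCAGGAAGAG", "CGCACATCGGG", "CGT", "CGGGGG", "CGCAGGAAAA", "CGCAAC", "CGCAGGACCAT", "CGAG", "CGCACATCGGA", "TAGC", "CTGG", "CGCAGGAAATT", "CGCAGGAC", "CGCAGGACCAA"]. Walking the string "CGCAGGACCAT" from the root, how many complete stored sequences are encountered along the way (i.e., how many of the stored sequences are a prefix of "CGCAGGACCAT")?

2

Traverse "CGCAGGACCAT" character by character; count nodes along the way that are marked as word ends.
Prefixes of the query that are stored words: "CGCAGGAC", "CGCAGGACCAT"
Count: 2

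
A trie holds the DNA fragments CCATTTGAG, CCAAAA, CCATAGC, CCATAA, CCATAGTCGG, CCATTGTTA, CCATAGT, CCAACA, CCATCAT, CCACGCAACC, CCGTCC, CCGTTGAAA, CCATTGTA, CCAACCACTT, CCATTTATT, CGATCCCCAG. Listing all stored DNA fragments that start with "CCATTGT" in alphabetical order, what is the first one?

CCATTGTA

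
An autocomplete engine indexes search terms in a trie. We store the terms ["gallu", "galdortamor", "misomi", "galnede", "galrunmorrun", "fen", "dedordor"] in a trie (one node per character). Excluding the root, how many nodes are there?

43

Trace insertions, counting only characters that open a new branch:
  "gallu" → 5 new (g, a, l, l, u)
  "galdortamor" → prefix "gal" already present; 8 new (d, o, r, t, a, m, o, r)
  "misomi" → 6 new (m, i, s, o, m, i)
  "galnede" → prefix "gal" already present; 4 new (n, e, d, e)
  "galrunmorrun" → prefix "gal" already present; 9 new (r, u, n, m, o, r, r, u, n)
  "fen" → 3 new (f, e, n)
  "dedordor" → 8 new (d, e, d, o, r, d, o, r)
Total nodes = 5 + 8 + 6 + 4 + 9 + 3 + 8 = 43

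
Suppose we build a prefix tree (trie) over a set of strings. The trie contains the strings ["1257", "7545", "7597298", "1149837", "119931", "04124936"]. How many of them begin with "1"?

Walk to "1"; the words in its subtree are exactly those with that prefix.
Matches: "1149837", "119931", "1257"
Count: 3

3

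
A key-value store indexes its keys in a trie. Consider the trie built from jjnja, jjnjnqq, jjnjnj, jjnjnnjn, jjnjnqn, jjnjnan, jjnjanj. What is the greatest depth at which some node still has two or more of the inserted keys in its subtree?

Look for the deepest trie node that still has at least two words in its subtree.
e.g. "jjnjnqn" and "jjnjnqq" share the prefix "jjnjnq" of length 6; no pair shares a longer one.
Longest shared-prefix length: 6

6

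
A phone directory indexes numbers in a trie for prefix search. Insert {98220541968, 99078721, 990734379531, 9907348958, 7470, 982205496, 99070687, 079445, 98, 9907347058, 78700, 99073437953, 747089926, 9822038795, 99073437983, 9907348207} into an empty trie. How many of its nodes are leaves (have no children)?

A leaf is a node with no children — equivalently, the end of a word that is not a proper prefix of any other stored word.
Those words: "079445", "747089926", "78700", "9822038795", "98220541968", "982205496", "99070687", "990734379531", "99073437983", "9907347058", "9907348207", "9907348958", "99078721"
Leaf count: 13

13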